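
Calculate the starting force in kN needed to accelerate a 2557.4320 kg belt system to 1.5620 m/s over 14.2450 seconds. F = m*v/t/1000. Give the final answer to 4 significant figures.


F = 2557.4320 * 1.5620 / 14.2450 / 1000
F = 0.2804 kN


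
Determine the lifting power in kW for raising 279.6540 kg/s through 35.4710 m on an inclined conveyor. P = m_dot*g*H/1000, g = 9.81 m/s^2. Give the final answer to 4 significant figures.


P = 279.6540 * 9.81 * 35.4710 / 1000
P = 97.31 kW


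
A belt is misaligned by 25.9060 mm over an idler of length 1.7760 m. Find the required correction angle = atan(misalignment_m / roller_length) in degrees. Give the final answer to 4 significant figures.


misalign_m = 25.9060 / 1000 = 0.025906 m
angle = atan(0.025906 / 1.7760)
angle = 0.8357 deg


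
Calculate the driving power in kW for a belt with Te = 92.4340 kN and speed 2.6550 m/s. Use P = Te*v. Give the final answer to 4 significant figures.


P = Te * v = 92.4340 * 2.6550
P = 245.4 kW


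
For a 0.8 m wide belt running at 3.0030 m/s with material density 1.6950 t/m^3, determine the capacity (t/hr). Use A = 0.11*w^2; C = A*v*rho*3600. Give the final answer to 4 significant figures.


A = 0.11 * 0.8^2 = 0.0704 m^2
C = 0.0704 * 3.0030 * 1.6950 * 3600
C = 1290 t/hr


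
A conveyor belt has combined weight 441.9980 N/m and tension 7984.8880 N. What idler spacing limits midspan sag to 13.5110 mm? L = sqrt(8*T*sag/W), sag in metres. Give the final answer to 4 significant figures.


sag = 13.5110/1000 = 0.013511 m
L = sqrt(8 * 7984.8880 * 0.013511 / 441.9980)
L = 1.397 m


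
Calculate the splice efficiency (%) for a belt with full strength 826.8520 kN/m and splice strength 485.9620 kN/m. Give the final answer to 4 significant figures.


Eff = 485.9620 / 826.8520 * 100
Eff = 58.77 %


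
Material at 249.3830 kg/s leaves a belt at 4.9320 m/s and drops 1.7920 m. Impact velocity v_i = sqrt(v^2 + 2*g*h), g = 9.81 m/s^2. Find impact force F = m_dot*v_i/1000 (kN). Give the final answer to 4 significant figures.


v_i = sqrt(4.9320^2 + 2*9.81*1.7920) = 7.71257 m/s
F = 249.3830 * 7.71257 / 1000
F = 1.923 kN


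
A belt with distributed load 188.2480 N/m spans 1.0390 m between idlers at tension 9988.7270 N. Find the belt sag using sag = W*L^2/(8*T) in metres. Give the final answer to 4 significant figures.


sag = 188.2480 * 1.0390^2 / (8 * 9988.7270)
sag = 0.002543 m


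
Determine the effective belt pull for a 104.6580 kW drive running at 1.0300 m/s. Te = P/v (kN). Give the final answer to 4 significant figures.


Te = P / v = 104.6580 / 1.0300
Te = 101.6 kN


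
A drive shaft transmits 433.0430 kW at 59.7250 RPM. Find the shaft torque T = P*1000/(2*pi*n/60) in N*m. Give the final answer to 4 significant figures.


omega = 2*pi*59.7250/60 = 6.25439 rad/s
T = 433.0430*1000 / 6.25439
T = 69240 N*m


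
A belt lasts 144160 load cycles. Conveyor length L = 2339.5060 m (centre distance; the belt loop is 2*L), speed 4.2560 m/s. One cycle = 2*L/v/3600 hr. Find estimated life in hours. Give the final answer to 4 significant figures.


cycle_time = 2 * 2339.5060 / 4.2560 / 3600 = 0.305387 hr
life = 144160 * 0.305387 = 44020 hours


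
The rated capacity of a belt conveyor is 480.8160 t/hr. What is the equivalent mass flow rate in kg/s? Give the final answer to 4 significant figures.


m_dot = 480.8160 * 1000 / 3600
m_dot = 133.6 kg/s


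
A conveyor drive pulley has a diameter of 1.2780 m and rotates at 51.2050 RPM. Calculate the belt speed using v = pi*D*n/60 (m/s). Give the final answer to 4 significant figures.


v = pi * 1.2780 * 51.2050 / 60
v = 3.426 m/s


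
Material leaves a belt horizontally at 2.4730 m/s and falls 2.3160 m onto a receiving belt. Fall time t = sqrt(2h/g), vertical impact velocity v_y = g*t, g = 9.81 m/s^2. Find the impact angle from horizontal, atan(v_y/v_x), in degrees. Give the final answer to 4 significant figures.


t = sqrt(2*2.3160/9.81) = 0.687147 s
v_y = 9.81 * 0.687147 = 6.74091 m/s
angle = atan(6.74091 / 2.4730) = 69.85 deg


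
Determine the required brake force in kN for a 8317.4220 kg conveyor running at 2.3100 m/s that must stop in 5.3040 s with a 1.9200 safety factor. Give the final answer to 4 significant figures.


F = 8317.4220 * 2.3100 / 5.3040 * 1.9200 / 1000
F = 6.955 kN


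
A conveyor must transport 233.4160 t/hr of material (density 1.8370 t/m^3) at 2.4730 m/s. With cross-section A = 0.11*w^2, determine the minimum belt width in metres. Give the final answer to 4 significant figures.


A_req = 233.4160 / (2.4730 * 1.8370 * 3600) = 0.0142723 m^2
w = sqrt(0.0142723 / 0.11)
w = 0.3602 m


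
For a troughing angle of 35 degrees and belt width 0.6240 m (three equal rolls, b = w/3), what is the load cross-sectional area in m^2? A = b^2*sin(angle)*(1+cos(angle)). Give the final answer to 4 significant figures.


b = 0.6240/3 = 0.208 m
A = 0.208^2 * sin(35 deg) * (1 + cos(35 deg))
A = 0.04514 m^2


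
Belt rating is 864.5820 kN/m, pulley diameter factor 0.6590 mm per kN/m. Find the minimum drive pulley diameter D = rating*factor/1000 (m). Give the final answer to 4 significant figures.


D = 864.5820 * 0.6590 / 1000
D = 0.5698 m


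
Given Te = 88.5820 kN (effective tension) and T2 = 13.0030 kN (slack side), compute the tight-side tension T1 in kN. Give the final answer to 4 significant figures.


T1 = Te + T2 = 88.5820 + 13.0030
T1 = 101.6 kN


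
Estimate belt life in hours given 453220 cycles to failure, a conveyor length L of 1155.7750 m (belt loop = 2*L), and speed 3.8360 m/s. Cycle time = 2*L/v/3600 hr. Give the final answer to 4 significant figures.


cycle_time = 2 * 1155.7750 / 3.8360 / 3600 = 0.167387 hr
life = 453220 * 0.167387 = 75860 hours


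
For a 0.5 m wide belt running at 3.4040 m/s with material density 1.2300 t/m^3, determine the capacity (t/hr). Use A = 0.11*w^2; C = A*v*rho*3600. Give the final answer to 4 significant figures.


A = 0.11 * 0.5^2 = 0.0275 m^2
C = 0.0275 * 3.4040 * 1.2300 * 3600
C = 414.5 t/hr


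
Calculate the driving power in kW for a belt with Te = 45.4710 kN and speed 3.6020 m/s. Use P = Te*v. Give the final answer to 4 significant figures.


P = Te * v = 45.4710 * 3.6020
P = 163.8 kW


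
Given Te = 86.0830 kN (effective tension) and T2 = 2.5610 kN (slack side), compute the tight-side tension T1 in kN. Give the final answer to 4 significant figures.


T1 = Te + T2 = 86.0830 + 2.5610
T1 = 88.64 kN


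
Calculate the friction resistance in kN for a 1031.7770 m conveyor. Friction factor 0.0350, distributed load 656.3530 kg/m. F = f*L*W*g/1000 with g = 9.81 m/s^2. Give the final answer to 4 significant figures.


F = 0.0350 * 1031.7770 * 656.3530 * 9.81 / 1000
F = 232.5 kN


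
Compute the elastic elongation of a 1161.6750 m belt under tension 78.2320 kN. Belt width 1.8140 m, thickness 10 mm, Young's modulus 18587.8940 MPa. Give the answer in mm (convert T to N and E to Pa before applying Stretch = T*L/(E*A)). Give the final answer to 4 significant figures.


A = 1.8140 * 0.01 = 0.01814 m^2
Stretch = 78.2320*1000 * 1161.6750 / (18587.8940e6 * 0.01814) * 1000
Stretch = 269.5 mm


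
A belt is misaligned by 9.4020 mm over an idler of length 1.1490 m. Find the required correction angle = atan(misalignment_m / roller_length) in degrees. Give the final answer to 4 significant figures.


misalign_m = 9.4020 / 1000 = 0.009402 m
angle = atan(0.009402 / 1.1490)
angle = 0.4688 deg


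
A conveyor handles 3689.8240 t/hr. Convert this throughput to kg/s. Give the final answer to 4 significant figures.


m_dot = 3689.8240 * 1000 / 3600
m_dot = 1025 kg/s


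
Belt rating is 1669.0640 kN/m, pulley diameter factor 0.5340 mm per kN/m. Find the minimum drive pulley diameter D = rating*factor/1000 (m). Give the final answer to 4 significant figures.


D = 1669.0640 * 0.5340 / 1000
D = 0.8913 m


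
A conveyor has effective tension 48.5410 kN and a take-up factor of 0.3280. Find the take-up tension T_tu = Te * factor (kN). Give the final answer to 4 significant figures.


T_tu = 48.5410 * 0.3280
T_tu = 15.92 kN


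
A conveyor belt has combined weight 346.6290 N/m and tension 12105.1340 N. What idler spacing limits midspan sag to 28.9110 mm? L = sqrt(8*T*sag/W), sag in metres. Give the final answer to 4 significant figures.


sag = 28.9110/1000 = 0.028911 m
L = sqrt(8 * 12105.1340 * 0.028911 / 346.6290)
L = 2.842 m


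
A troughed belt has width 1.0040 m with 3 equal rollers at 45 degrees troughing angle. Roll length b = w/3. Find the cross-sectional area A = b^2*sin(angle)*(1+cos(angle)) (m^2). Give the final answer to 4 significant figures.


b = 1.0040/3 = 0.334667 m
A = 0.334667^2 * sin(45 deg) * (1 + cos(45 deg))
A = 0.1352 m^2


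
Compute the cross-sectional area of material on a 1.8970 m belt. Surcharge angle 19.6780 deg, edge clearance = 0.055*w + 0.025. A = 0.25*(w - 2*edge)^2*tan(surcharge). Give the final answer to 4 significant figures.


edge = 0.055*1.8970 + 0.025 = 0.129335 m
ew = 1.8970 - 2*0.129335 = 1.63833 m
A = 0.25 * 1.63833^2 * tan(19.6780 deg)
A = 0.2400 m^2


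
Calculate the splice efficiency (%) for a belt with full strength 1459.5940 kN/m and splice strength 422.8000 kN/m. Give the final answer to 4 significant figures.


Eff = 422.8000 / 1459.5940 * 100
Eff = 28.97 %


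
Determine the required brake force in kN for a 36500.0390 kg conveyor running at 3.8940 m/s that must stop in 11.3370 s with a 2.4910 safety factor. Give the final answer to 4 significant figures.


F = 36500.0390 * 3.8940 / 11.3370 * 2.4910 / 1000
F = 31.23 kN


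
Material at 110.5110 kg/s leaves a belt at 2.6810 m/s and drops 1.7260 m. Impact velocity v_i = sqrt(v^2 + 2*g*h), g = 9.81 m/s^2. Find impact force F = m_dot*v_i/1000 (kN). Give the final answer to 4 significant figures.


v_i = sqrt(2.6810^2 + 2*9.81*1.7260) = 6.40717 m/s
F = 110.5110 * 6.40717 / 1000
F = 0.7081 kN


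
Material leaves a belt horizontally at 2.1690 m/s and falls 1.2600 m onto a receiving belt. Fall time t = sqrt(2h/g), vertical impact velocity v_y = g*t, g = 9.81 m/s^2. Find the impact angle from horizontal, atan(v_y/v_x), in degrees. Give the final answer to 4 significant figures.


t = sqrt(2*1.2600/9.81) = 0.506834 s
v_y = 9.81 * 0.506834 = 4.97204 m/s
angle = atan(4.97204 / 2.1690) = 66.43 deg


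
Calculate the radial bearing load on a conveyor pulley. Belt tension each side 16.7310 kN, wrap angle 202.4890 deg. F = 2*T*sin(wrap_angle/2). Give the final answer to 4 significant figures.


F = 2 * 16.7310 * sin(202.4890/2 deg)
F = 32.82 kN


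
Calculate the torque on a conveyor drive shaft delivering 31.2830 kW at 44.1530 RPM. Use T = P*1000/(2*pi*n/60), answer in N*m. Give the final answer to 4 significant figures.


omega = 2*pi*44.1530/60 = 4.62369 rad/s
T = 31.2830*1000 / 4.62369
T = 6766 N*m


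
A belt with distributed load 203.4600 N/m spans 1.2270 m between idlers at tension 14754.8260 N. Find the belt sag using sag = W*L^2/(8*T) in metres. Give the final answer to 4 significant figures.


sag = 203.4600 * 1.2270^2 / (8 * 14754.8260)
sag = 0.002595 m


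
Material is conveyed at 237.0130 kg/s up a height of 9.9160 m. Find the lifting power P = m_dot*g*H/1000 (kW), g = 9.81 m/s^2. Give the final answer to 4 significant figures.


P = 237.0130 * 9.81 * 9.9160 / 1000
P = 23.06 kW


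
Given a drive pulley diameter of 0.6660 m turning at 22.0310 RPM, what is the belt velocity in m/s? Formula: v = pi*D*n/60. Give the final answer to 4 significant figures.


v = pi * 0.6660 * 22.0310 / 60
v = 0.7683 m/s


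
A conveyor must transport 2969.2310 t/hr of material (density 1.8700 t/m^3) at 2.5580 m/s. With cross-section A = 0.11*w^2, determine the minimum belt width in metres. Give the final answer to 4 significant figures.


A_req = 2969.2310 / (2.5580 * 1.8700 * 3600) = 0.172425 m^2
w = sqrt(0.172425 / 0.11)
w = 1.252 m


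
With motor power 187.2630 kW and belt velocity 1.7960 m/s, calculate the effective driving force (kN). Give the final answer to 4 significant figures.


Te = P / v = 187.2630 / 1.7960
Te = 104.3 kN


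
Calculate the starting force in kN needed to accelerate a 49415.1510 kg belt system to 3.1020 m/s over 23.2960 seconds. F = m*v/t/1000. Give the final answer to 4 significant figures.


F = 49415.1510 * 3.1020 / 23.2960 / 1000
F = 6.580 kN


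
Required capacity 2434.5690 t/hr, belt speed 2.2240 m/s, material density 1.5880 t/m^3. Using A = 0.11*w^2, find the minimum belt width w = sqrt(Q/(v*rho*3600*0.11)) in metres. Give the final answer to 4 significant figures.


A_req = 2434.5690 / (2.2240 * 1.5880 * 3600) = 0.191485 m^2
w = sqrt(0.191485 / 0.11)
w = 1.319 m


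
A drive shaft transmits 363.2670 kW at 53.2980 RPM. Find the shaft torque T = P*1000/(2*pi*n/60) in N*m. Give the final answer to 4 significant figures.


omega = 2*pi*53.2980/60 = 5.58135 rad/s
T = 363.2670*1000 / 5.58135
T = 65090 N*m


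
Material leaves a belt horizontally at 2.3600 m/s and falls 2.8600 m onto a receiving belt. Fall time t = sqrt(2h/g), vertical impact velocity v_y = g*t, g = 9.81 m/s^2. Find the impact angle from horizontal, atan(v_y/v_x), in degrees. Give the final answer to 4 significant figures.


t = sqrt(2*2.8600/9.81) = 0.763596 s
v_y = 9.81 * 0.763596 = 7.49088 m/s
angle = atan(7.49088 / 2.3600) = 72.51 deg


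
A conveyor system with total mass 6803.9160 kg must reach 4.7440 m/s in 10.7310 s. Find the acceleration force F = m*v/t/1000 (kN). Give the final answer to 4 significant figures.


F = 6803.9160 * 4.7440 / 10.7310 / 1000
F = 3.008 kN


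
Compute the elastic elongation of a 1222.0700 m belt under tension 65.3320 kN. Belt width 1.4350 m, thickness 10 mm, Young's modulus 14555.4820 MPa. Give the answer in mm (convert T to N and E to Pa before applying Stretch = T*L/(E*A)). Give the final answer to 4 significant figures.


A = 1.4350 * 0.01 = 0.01435 m^2
Stretch = 65.3320*1000 * 1222.0700 / (14555.4820e6 * 0.01435) * 1000
Stretch = 382.2 mm


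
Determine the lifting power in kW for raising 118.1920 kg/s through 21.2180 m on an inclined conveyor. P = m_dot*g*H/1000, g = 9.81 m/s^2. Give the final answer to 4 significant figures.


P = 118.1920 * 9.81 * 21.2180 / 1000
P = 24.60 kW


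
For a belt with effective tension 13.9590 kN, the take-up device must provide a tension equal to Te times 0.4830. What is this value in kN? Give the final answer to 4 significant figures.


T_tu = 13.9590 * 0.4830
T_tu = 6.742 kN


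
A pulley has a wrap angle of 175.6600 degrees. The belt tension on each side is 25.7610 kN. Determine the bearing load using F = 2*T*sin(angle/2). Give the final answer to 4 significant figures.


F = 2 * 25.7610 * sin(175.6600/2 deg)
F = 51.49 kN


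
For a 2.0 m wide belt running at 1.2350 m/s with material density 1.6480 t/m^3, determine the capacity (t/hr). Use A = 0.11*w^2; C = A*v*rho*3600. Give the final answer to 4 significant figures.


A = 0.11 * 2.0^2 = 0.44 m^2
C = 0.44 * 1.2350 * 1.6480 * 3600
C = 3224 t/hr


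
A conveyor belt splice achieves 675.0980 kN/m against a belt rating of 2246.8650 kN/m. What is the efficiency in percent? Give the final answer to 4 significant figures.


Eff = 675.0980 / 2246.8650 * 100
Eff = 30.05 %


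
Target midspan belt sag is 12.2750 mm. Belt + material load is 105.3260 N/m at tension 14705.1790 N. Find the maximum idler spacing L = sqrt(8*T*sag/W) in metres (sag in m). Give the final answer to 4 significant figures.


sag = 12.2750/1000 = 0.012275 m
L = sqrt(8 * 14705.1790 * 0.012275 / 105.3260)
L = 3.703 m


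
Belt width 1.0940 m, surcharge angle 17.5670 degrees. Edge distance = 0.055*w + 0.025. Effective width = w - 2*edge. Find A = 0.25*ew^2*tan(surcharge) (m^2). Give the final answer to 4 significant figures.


edge = 0.055*1.0940 + 0.025 = 0.08517 m
ew = 1.0940 - 2*0.08517 = 0.92366 m
A = 0.25 * 0.92366^2 * tan(17.5670 deg)
A = 0.06752 m^2


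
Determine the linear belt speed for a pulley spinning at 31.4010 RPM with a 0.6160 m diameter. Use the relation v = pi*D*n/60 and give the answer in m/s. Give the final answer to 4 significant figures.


v = pi * 0.6160 * 31.4010 / 60
v = 1.013 m/s


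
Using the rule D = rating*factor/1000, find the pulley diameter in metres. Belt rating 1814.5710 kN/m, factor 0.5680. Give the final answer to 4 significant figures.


D = 1814.5710 * 0.5680 / 1000
D = 1.031 m


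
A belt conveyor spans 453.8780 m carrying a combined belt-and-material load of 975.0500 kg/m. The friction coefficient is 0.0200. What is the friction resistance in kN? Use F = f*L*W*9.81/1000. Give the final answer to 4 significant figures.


F = 0.0200 * 453.8780 * 975.0500 * 9.81 / 1000
F = 86.83 kN


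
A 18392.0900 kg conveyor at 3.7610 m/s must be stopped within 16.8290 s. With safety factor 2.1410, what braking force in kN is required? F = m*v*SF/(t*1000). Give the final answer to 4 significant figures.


F = 18392.0900 * 3.7610 / 16.8290 * 2.1410 / 1000
F = 8.800 kN


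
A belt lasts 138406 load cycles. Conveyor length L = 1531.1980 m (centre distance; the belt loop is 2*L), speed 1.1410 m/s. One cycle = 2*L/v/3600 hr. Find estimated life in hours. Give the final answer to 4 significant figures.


cycle_time = 2 * 1531.1980 / 1.1410 / 3600 = 0.745544 hr
life = 138406 * 0.745544 = 103200 hours


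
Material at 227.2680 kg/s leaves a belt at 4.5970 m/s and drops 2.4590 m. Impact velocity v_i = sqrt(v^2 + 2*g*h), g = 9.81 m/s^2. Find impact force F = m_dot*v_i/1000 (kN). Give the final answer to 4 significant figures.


v_i = sqrt(4.5970^2 + 2*9.81*2.4590) = 8.32935 m/s
F = 227.2680 * 8.32935 / 1000
F = 1.893 kN


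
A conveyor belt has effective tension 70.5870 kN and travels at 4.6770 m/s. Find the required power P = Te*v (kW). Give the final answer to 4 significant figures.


P = Te * v = 70.5870 * 4.6770
P = 330.1 kW


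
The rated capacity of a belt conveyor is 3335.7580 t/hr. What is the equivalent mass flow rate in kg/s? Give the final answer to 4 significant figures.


m_dot = 3335.7580 * 1000 / 3600
m_dot = 926.6 kg/s


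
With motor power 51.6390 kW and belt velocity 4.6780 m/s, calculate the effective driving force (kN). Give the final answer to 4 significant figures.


Te = P / v = 51.6390 / 4.6780
Te = 11.04 kN


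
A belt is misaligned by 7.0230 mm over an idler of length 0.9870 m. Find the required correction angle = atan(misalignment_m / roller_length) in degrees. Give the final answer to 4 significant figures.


misalign_m = 7.0230 / 1000 = 0.007023 m
angle = atan(0.007023 / 0.9870)
angle = 0.4077 deg


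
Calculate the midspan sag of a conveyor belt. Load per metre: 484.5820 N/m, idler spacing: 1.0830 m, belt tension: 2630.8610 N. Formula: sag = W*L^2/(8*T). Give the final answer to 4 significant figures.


sag = 484.5820 * 1.0830^2 / (8 * 2630.8610)
sag = 0.02700 m


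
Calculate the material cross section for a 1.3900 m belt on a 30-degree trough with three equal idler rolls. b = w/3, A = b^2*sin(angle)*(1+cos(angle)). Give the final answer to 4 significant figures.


b = 1.3900/3 = 0.463333 m
A = 0.463333^2 * sin(30 deg) * (1 + cos(30 deg))
A = 0.2003 m^2


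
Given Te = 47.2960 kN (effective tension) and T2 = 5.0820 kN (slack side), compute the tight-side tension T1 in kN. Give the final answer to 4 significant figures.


T1 = Te + T2 = 47.2960 + 5.0820
T1 = 52.38 kN


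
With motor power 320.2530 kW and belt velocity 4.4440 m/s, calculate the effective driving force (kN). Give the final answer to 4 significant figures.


Te = P / v = 320.2530 / 4.4440
Te = 72.06 kN


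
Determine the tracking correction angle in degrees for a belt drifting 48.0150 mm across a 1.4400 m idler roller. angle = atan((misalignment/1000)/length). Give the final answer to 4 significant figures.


misalign_m = 48.0150 / 1000 = 0.048015 m
angle = atan(0.048015 / 1.4400)
angle = 1.910 deg


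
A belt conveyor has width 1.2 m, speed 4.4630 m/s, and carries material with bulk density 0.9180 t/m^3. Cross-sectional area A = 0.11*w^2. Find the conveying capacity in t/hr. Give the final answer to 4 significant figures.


A = 0.11 * 1.2^2 = 0.1584 m^2
C = 0.1584 * 4.4630 * 0.9180 * 3600
C = 2336 t/hr


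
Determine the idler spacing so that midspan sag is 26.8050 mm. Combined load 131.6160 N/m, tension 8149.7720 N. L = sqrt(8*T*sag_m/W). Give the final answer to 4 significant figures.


sag = 26.8050/1000 = 0.026805 m
L = sqrt(8 * 8149.7720 * 0.026805 / 131.6160)
L = 3.644 m


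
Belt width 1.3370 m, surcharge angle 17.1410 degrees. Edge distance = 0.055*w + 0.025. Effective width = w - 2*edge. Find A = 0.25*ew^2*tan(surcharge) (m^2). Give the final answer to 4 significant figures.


edge = 0.055*1.3370 + 0.025 = 0.098535 m
ew = 1.3370 - 2*0.098535 = 1.13993 m
A = 0.25 * 1.13993^2 * tan(17.1410 deg)
A = 0.1002 m^2


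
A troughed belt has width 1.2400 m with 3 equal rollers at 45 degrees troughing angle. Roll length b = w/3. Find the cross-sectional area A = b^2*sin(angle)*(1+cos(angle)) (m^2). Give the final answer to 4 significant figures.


b = 1.2400/3 = 0.413333 m
A = 0.413333^2 * sin(45 deg) * (1 + cos(45 deg))
A = 0.2062 m^2


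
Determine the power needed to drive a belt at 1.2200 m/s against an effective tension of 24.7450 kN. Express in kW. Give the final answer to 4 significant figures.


P = Te * v = 24.7450 * 1.2200
P = 30.19 kW


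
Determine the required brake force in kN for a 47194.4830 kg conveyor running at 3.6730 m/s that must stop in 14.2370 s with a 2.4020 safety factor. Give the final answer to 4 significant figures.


F = 47194.4830 * 3.6730 / 14.2370 * 2.4020 / 1000
F = 29.25 kN


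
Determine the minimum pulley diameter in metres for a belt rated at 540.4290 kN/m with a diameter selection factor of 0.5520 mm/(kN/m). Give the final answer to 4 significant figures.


D = 540.4290 * 0.5520 / 1000
D = 0.2983 m


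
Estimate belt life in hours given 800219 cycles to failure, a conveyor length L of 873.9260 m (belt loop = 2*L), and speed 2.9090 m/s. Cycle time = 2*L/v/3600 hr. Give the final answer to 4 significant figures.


cycle_time = 2 * 873.9260 / 2.9090 / 3600 = 0.166901 hr
life = 800219 * 0.166901 = 133600 hours


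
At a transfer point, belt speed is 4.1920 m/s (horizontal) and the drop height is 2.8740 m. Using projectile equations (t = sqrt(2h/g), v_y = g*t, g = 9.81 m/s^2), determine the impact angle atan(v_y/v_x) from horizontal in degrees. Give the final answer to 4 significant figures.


t = sqrt(2*2.8740/9.81) = 0.765462 s
v_y = 9.81 * 0.765462 = 7.50918 m/s
angle = atan(7.50918 / 4.1920) = 60.83 deg


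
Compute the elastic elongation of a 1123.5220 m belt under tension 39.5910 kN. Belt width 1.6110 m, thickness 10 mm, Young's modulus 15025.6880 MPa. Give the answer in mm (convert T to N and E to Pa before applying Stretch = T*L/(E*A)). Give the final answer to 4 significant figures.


A = 1.6110 * 0.01 = 0.01611 m^2
Stretch = 39.5910*1000 * 1123.5220 / (15025.6880e6 * 0.01611) * 1000
Stretch = 183.8 mm


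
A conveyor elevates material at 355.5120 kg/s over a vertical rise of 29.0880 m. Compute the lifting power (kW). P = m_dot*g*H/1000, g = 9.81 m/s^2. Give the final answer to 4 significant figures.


P = 355.5120 * 9.81 * 29.0880 / 1000
P = 101.4 kW


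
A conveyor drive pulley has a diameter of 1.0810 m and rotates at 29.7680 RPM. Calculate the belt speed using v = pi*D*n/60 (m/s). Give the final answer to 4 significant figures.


v = pi * 1.0810 * 29.7680 / 60
v = 1.685 m/s


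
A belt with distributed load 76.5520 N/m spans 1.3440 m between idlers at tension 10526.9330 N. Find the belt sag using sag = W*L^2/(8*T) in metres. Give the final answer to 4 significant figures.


sag = 76.5520 * 1.3440^2 / (8 * 10526.9330)
sag = 0.001642 m


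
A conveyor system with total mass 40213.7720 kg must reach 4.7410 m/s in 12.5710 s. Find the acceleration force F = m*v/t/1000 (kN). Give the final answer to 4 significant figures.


F = 40213.7720 * 4.7410 / 12.5710 / 1000
F = 15.17 kN


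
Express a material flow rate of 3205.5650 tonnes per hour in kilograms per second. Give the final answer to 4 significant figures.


m_dot = 3205.5650 * 1000 / 3600
m_dot = 890.4 kg/s


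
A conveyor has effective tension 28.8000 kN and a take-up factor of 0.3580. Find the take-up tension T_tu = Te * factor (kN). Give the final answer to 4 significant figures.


T_tu = 28.8000 * 0.3580
T_tu = 10.31 kN


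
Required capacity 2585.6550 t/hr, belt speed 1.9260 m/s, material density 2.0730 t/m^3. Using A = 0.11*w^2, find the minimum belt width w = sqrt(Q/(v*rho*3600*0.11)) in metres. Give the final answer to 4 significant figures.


A_req = 2585.6550 / (1.9260 * 2.0730 * 3600) = 0.179892 m^2
w = sqrt(0.179892 / 0.11)
w = 1.279 m


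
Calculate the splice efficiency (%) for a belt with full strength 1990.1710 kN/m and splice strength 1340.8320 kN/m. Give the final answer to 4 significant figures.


Eff = 1340.8320 / 1990.1710 * 100
Eff = 67.37 %


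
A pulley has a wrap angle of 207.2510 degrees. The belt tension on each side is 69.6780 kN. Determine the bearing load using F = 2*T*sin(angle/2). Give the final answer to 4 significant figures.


F = 2 * 69.6780 * sin(207.2510/2 deg)
F = 135.4 kN


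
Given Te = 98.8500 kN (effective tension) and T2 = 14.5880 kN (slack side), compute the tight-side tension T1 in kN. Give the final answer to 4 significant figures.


T1 = Te + T2 = 98.8500 + 14.5880
T1 = 113.4 kN


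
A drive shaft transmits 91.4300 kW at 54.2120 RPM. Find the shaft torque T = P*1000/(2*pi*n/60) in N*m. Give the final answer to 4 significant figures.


omega = 2*pi*54.2120/60 = 5.67707 rad/s
T = 91.4300*1000 / 5.67707
T = 16110 N*m


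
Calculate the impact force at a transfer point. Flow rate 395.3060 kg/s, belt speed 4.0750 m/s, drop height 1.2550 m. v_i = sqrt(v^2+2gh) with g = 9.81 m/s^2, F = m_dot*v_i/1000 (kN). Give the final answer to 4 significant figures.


v_i = sqrt(4.0750^2 + 2*9.81*1.2550) = 6.42096 m/s
F = 395.3060 * 6.42096 / 1000
F = 2.538 kN


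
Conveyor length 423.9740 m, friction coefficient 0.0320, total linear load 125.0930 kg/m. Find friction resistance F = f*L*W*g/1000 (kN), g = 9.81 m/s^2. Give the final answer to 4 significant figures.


F = 0.0320 * 423.9740 * 125.0930 * 9.81 / 1000
F = 16.65 kN


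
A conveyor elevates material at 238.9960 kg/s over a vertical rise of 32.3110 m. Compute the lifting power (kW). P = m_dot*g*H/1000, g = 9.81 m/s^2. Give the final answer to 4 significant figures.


P = 238.9960 * 9.81 * 32.3110 / 1000
P = 75.75 kW


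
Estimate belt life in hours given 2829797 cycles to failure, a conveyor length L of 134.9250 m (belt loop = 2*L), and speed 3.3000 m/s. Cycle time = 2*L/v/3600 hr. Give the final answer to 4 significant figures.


cycle_time = 2 * 134.9250 / 3.3000 / 3600 = 0.0227146 hr
life = 2829797 * 0.0227146 = 64280 hours


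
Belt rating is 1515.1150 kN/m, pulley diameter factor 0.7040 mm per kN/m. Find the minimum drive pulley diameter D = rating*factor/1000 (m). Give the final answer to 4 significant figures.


D = 1515.1150 * 0.7040 / 1000
D = 1.067 m


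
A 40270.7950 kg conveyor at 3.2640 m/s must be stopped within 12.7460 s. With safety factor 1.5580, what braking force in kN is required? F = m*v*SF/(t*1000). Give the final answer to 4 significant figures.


F = 40270.7950 * 3.2640 / 12.7460 * 1.5580 / 1000
F = 16.07 kN


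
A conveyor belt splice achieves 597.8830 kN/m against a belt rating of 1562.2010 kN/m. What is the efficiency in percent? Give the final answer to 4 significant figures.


Eff = 597.8830 / 1562.2010 * 100
Eff = 38.27 %


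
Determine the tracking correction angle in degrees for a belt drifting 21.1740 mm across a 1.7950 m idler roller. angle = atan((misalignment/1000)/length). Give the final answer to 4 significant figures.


misalign_m = 21.1740 / 1000 = 0.021174 m
angle = atan(0.021174 / 1.7950)
angle = 0.6758 deg


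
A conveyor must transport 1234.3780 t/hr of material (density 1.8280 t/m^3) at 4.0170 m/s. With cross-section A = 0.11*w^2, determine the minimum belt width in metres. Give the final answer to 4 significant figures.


A_req = 1234.3780 / (4.0170 * 1.8280 * 3600) = 0.0466947 m^2
w = sqrt(0.0466947 / 0.11)
w = 0.6515 m


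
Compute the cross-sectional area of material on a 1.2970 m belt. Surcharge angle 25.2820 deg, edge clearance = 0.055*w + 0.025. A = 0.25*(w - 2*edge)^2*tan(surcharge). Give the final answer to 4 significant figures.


edge = 0.055*1.2970 + 0.025 = 0.096335 m
ew = 1.2970 - 2*0.096335 = 1.10433 m
A = 0.25 * 1.10433^2 * tan(25.2820 deg)
A = 0.1440 m^2


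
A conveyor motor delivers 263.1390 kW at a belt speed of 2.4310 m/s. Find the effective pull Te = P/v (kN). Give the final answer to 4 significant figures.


Te = P / v = 263.1390 / 2.4310
Te = 108.2 kN


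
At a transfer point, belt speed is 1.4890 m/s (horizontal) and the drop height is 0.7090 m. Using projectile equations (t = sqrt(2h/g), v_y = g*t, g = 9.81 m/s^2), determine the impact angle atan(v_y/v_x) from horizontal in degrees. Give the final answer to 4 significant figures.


t = sqrt(2*0.7090/9.81) = 0.380193 s
v_y = 9.81 * 0.380193 = 3.72969 m/s
angle = atan(3.72969 / 1.4890) = 68.24 deg


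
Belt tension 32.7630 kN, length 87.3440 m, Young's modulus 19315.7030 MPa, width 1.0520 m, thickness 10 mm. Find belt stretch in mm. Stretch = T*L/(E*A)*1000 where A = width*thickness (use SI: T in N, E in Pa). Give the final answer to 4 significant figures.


A = 1.0520 * 0.01 = 0.01052 m^2
Stretch = 32.7630*1000 * 87.3440 / (19315.7030e6 * 0.01052) * 1000
Stretch = 14.08 mm


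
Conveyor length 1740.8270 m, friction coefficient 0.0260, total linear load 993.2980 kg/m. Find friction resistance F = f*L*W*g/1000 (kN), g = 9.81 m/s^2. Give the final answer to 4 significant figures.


F = 0.0260 * 1740.8270 * 993.2980 * 9.81 / 1000
F = 441.0 kN


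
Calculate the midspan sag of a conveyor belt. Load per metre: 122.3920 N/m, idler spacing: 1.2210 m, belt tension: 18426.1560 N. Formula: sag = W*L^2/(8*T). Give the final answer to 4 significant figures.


sag = 122.3920 * 1.2210^2 / (8 * 18426.1560)
sag = 0.001238 m


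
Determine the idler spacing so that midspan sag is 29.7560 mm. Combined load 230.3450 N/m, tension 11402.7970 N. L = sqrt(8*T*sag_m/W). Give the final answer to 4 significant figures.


sag = 29.7560/1000 = 0.029756 m
L = sqrt(8 * 11402.7970 * 0.029756 / 230.3450)
L = 3.433 m


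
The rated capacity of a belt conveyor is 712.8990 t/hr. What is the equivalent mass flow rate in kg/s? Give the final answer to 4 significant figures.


m_dot = 712.8990 * 1000 / 3600
m_dot = 198.0 kg/s


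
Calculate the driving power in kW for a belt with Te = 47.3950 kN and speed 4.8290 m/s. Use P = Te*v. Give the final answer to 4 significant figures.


P = Te * v = 47.3950 * 4.8290
P = 228.9 kW


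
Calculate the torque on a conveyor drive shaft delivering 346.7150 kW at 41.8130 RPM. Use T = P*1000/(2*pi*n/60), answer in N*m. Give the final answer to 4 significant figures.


omega = 2*pi*41.8130/60 = 4.37865 rad/s
T = 346.7150*1000 / 4.37865
T = 79180 N*m


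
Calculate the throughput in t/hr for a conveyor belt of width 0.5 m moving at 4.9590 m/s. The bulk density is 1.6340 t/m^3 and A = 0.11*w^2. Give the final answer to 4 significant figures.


A = 0.11 * 0.5^2 = 0.0275 m^2
C = 0.0275 * 4.9590 * 1.6340 * 3600
C = 802.2 t/hr


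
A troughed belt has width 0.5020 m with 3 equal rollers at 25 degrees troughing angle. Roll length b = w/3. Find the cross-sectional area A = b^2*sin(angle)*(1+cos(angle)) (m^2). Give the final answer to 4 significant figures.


b = 0.5020/3 = 0.167333 m
A = 0.167333^2 * sin(25 deg) * (1 + cos(25 deg))
A = 0.02256 m^2


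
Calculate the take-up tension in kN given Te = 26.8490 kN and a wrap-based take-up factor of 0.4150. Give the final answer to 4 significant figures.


T_tu = 26.8490 * 0.4150
T_tu = 11.14 kN


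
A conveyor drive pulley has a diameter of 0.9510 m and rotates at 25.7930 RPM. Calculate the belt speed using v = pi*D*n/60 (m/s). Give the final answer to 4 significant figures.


v = pi * 0.9510 * 25.7930 / 60
v = 1.284 m/s


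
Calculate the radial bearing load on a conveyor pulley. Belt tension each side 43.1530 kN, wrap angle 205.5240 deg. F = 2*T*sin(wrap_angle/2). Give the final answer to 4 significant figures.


F = 2 * 43.1530 * sin(205.5240/2 deg)
F = 84.17 kN


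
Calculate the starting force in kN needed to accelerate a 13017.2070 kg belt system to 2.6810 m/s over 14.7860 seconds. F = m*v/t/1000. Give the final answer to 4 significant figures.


F = 13017.2070 * 2.6810 / 14.7860 / 1000
F = 2.360 kN


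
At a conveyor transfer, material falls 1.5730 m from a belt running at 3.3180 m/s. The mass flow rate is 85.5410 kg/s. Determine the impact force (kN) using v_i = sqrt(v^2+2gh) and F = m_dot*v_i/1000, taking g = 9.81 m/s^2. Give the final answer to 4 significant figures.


v_i = sqrt(3.3180^2 + 2*9.81*1.5730) = 6.47081 m/s
F = 85.5410 * 6.47081 / 1000
F = 0.5535 kN


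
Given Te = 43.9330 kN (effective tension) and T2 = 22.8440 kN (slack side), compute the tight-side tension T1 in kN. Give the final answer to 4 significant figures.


T1 = Te + T2 = 43.9330 + 22.8440
T1 = 66.78 kN


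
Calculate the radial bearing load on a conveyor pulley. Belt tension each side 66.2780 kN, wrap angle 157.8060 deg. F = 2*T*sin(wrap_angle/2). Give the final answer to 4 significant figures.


F = 2 * 66.2780 * sin(157.8060/2 deg)
F = 130.1 kN


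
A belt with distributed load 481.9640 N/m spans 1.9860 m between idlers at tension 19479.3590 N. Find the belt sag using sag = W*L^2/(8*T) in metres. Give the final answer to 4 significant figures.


sag = 481.9640 * 1.9860^2 / (8 * 19479.3590)
sag = 0.01220 m


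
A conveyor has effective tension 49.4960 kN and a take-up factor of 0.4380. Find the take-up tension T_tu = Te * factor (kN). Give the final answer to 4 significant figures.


T_tu = 49.4960 * 0.4380
T_tu = 21.68 kN


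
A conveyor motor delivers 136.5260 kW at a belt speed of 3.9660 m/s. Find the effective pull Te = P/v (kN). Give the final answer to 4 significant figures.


Te = P / v = 136.5260 / 3.9660
Te = 34.42 kN


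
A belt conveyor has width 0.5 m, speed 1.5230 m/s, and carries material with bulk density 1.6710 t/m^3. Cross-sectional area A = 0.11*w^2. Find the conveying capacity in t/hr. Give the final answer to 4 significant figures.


A = 0.11 * 0.5^2 = 0.0275 m^2
C = 0.0275 * 1.5230 * 1.6710 * 3600
C = 251.9 t/hr


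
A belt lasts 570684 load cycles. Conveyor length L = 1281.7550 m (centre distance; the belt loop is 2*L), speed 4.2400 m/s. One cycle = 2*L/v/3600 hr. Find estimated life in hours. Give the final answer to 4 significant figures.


cycle_time = 2 * 1281.7550 / 4.2400 / 3600 = 0.167945 hr
life = 570684 * 0.167945 = 95840 hours


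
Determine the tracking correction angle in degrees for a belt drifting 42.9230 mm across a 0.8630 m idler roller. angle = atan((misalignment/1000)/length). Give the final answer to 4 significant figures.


misalign_m = 42.9230 / 1000 = 0.042923 m
angle = atan(0.042923 / 0.8630)
angle = 2.847 deg


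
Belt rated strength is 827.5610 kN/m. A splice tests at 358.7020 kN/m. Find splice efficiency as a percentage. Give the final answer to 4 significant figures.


Eff = 358.7020 / 827.5610 * 100
Eff = 43.34 %


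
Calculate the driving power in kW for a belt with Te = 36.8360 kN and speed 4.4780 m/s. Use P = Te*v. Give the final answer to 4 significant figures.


P = Te * v = 36.8360 * 4.4780
P = 165.0 kW


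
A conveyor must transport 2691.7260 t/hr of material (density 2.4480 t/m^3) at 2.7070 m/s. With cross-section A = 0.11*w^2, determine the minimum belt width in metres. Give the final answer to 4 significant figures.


A_req = 2691.7260 / (2.7070 * 2.4480 * 3600) = 0.112831 m^2
w = sqrt(0.112831 / 0.11)
w = 1.013 m


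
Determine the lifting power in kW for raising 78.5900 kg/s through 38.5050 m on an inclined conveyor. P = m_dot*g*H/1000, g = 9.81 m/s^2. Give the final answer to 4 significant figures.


P = 78.5900 * 9.81 * 38.5050 / 1000
P = 29.69 kW


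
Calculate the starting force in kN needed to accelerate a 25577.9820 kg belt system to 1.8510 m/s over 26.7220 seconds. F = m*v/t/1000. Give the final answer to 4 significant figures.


F = 25577.9820 * 1.8510 / 26.7220 / 1000
F = 1.772 kN


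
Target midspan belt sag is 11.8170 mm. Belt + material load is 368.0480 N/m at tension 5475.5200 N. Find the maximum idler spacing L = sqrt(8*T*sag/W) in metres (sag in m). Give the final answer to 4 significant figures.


sag = 11.8170/1000 = 0.011817 m
L = sqrt(8 * 5475.5200 * 0.011817 / 368.0480)
L = 1.186 m


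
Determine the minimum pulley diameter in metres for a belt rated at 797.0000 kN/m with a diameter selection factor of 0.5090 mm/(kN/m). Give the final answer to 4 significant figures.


D = 797.0000 * 0.5090 / 1000
D = 0.4057 m


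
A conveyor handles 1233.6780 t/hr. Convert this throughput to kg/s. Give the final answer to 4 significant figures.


m_dot = 1233.6780 * 1000 / 3600
m_dot = 342.7 kg/s


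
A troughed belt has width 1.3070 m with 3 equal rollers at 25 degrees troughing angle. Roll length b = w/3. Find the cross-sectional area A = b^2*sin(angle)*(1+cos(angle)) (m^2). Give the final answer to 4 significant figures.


b = 1.3070/3 = 0.435667 m
A = 0.435667^2 * sin(25 deg) * (1 + cos(25 deg))
A = 0.1529 m^2


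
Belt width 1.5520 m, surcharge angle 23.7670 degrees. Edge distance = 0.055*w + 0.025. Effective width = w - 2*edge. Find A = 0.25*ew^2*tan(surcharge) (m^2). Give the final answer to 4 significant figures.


edge = 0.055*1.5520 + 0.025 = 0.11036 m
ew = 1.5520 - 2*0.11036 = 1.33128 m
A = 0.25 * 1.33128^2 * tan(23.7670 deg)
A = 0.1951 m^2


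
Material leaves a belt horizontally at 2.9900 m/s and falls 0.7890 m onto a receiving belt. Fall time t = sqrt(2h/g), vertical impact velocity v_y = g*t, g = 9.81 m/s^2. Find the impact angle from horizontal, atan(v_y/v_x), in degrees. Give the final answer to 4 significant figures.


t = sqrt(2*0.7890/9.81) = 0.401069 s
v_y = 9.81 * 0.401069 = 3.93449 m/s
angle = atan(3.93449 / 2.9900) = 52.77 deg


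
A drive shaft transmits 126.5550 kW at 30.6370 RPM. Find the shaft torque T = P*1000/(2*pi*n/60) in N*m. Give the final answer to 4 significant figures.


omega = 2*pi*30.6370/60 = 3.2083 rad/s
T = 126.5550*1000 / 3.2083
T = 39450 N*m


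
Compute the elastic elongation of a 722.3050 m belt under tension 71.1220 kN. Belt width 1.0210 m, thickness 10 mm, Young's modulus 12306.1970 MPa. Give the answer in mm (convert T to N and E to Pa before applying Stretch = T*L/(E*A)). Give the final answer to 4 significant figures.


A = 1.0210 * 0.01 = 0.01021 m^2
Stretch = 71.1220*1000 * 722.3050 / (12306.1970e6 * 0.01021) * 1000
Stretch = 408.9 mm


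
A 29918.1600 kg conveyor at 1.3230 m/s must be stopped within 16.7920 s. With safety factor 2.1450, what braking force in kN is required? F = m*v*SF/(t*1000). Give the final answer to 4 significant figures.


F = 29918.1600 * 1.3230 / 16.7920 * 2.1450 / 1000
F = 5.056 kN


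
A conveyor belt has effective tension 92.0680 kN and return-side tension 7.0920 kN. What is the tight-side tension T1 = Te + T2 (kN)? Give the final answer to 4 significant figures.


T1 = Te + T2 = 92.0680 + 7.0920
T1 = 99.16 kN


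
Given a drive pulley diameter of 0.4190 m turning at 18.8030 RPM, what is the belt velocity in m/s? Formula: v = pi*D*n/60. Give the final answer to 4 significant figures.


v = pi * 0.4190 * 18.8030 / 60
v = 0.4125 m/s
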